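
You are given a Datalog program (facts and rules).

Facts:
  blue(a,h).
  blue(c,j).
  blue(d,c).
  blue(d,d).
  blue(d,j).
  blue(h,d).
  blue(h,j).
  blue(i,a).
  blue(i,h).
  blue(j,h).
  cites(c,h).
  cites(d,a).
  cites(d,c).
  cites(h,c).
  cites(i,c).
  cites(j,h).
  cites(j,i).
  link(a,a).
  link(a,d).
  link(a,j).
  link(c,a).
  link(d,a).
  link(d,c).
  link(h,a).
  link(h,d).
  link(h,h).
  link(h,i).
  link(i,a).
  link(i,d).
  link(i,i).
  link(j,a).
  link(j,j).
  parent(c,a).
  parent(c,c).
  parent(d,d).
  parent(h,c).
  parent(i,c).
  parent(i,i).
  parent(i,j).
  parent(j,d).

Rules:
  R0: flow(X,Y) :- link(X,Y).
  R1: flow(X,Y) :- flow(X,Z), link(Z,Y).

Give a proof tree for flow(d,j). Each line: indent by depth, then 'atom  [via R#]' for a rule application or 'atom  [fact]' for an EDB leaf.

round 1: derive flow(a,a) via R0 from link(a,a)
round 1: derive flow(a,d) via R0 from link(a,d)
round 1: derive flow(a,j) via R0 from link(a,j)
round 1: derive flow(c,a) via R0 from link(c,a)
round 1: derive flow(d,a) via R0 from link(d,a)
round 1: derive flow(d,c) via R0 from link(d,c)
round 1: derive flow(h,a) via R0 from link(h,a)
round 1: derive flow(h,d) via R0 from link(h,d)
round 1: derive flow(h,h) via R0 from link(h,h)
round 1: derive flow(h,i) via R0 from link(h,i)
round 1: derive flow(i,a) via R0 from link(i,a)
round 1: derive flow(i,d) via R0 from link(i,d)
round 1: derive flow(i,i) via R0 from link(i,i)
round 1: derive flow(j,a) via R0 from link(j,a)
round 1: derive flow(j,j) via R0 from link(j,j)
round 2: derive flow(a,c) via R1 from flow(a,d), link(d,c)
round 2: derive flow(c,d) via R1 from flow(c,a), link(a,d)
round 2: derive flow(c,j) via R1 from flow(c,a), link(a,j)
round 2: derive flow(d,d) via R1 from flow(d,a), link(a,d)
round 2: derive flow(d,j) via R1 from flow(d,a), link(a,j)
round 2: derive flow(h,c) via R1 from flow(h,d), link(d,c)
round 2: derive flow(h,j) via R1 from flow(h,a), link(a,j)
round 2: derive flow(i,c) via R1 from flow(i,d), link(d,c)
round 2: derive flow(i,j) via R1 from flow(i,a), link(a,j)
round 2: derive flow(j,d) via R1 from flow(j,a), link(a,d)
round 3: derive flow(c,c) via R1 from flow(c,d), link(d,c)
round 3: derive flow(j,c) via R1 from flow(j,d), link(d,c)

flow(d,j)  [via R1]
  flow(d,a)  [via R0]
    link(d,a)  [fact]
  link(a,j)  [fact]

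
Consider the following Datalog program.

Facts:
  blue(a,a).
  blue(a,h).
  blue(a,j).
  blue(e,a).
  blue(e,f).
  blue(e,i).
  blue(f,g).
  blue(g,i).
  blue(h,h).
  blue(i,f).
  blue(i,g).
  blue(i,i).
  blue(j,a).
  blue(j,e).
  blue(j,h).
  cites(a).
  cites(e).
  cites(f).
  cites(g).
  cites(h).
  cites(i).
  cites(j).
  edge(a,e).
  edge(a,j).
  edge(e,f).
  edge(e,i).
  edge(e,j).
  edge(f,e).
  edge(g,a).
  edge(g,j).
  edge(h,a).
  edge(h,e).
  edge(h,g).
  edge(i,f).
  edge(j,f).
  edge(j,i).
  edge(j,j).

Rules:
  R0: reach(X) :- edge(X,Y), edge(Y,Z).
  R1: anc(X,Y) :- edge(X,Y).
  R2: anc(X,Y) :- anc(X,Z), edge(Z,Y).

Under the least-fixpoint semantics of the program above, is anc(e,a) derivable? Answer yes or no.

round 1: derive anc(a,e) via R1 from edge(a,e)
round 1: derive anc(a,j) via R1 from edge(a,j)
round 1: derive anc(e,f) via R1 from edge(e,f)
round 1: derive anc(e,i) via R1 from edge(e,i)
round 1: derive anc(e,j) via R1 from edge(e,j)
round 1: derive anc(f,e) via R1 from edge(f,e)
round 1: derive anc(g,a) via R1 from edge(g,a)
round 1: derive anc(g,j) via R1 from edge(g,j)
round 1: derive anc(h,a) via R1 from edge(h,a)
round 1: derive anc(h,e) via R1 from edge(h,e)
round 1: derive anc(h,g) via R1 from edge(h,g)
round 1: derive anc(i,f) via R1 from edge(i,f)
round 1: derive anc(j,f) via R1 from edge(j,f)
round 1: derive anc(j,i) via R1 from edge(j,i)
round 1: derive anc(j,j) via R1 from edge(j,j)
round 2: derive anc(a,f) via R2 from anc(a,e), edge(e,f)
round 2: derive anc(a,i) via R2 from anc(a,e), edge(e,i)
round 2: derive anc(e,e) via R2 from anc(e,f), edge(f,e)
round 2: derive anc(f,f) via R2 from anc(f,e), edge(e,f)
round 2: derive anc(f,i) via R2 from anc(f,e), edge(e,i)
round 2: derive anc(f,j) via R2 from anc(f,e), edge(e,j)
round 2: derive anc(g,e) via R2 from anc(g,a), edge(a,e)
round 2: derive anc(g,f) via R2 from anc(g,j), edge(j,f)
round 2: derive anc(g,i) via R2 from anc(g,j), edge(j,i)
round 2: derive anc(h,f) via R2 from anc(h,e), edge(e,f)
round 2: derive anc(h,i) via R2 from anc(h,e), edge(e,i)
round 2: derive anc(h,j) via R2 from anc(h,a), edge(a,j)
round 2: derive anc(i,e) via R2 from anc(i,f), edge(f,e)
round 2: derive anc(j,e) via R2 from anc(j,f), edge(f,e)
round 3: derive anc(i,i) via R2 from anc(i,e), edge(e,i)
round 3: derive anc(i,j) via R2 from anc(i,e), edge(e,j)

no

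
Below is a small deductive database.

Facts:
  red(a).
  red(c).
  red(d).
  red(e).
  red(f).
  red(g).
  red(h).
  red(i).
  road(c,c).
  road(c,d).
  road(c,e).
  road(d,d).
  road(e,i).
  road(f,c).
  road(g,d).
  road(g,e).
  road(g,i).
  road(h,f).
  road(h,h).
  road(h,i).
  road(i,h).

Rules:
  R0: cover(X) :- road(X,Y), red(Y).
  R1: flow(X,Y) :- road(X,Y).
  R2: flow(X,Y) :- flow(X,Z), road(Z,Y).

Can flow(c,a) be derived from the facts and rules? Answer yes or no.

round 1: derive flow(c,c) via R1 from road(c,c)
round 1: derive flow(c,d) via R1 from road(c,d)
round 1: derive flow(c,e) via R1 from road(c,e)
round 1: derive flow(d,d) via R1 from road(d,d)
round 1: derive flow(e,i) via R1 from road(e,i)
round 1: derive flow(f,c) via R1 from road(f,c)
round 1: derive flow(g,d) via R1 from road(g,d)
round 1: derive flow(g,e) via R1 from road(g,e)
round 1: derive flow(g,i) via R1 from road(g,i)
round 1: derive flow(h,f) via R1 from road(h,f)
round 1: derive flow(h,h) via R1 from road(h,h)
round 1: derive flow(h,i) via R1 from road(h,i)
round 1: derive flow(i,h) via R1 from road(i,h)
round 2: derive flow(c,i) via R2 from flow(c,e), road(e,i)
round 2: derive flow(e,h) via R2 from flow(e,i), road(i,h)
round 2: derive flow(f,d) via R2 from flow(f,c), road(c,d)
round 2: derive flow(f,e) via R2 from flow(f,c), road(c,e)
round 2: derive flow(g,h) via R2 from flow(g,i), road(i,h)
round 2: derive flow(h,c) via R2 from flow(h,f), road(f,c)
round 2: derive flow(i,f) via R2 from flow(i,h), road(h,f)
round 2: derive flow(i,i) via R2 from flow(i,h), road(h,i)
round 3: derive flow(c,h) via R2 from flow(c,i), road(i,h)
round 3: derive flow(e,f) via R2 from flow(e,h), road(h,f)
round 3: derive flow(f,i) via R2 from flow(f,e), road(e,i)
round 3: derive flow(g,f) via R2 from flow(g,h), road(h,f)
round 3: derive flow(h,d) via R2 from flow(h,c), road(c,d)
round 3: derive flow(h,e) via R2 from flow(h,c), road(c,e)
round 3: derive flow(i,c) via R2 from flow(i,f), road(f,c)
round 4: derive flow(c,f) via R2 from flow(c,h), road(h,f)
round 4: derive flow(e,c) via R2 from flow(e,f), road(f,c)
round 4: derive flow(f,h) via R2 from flow(f,i), road(i,h)
round 4: derive flow(g,c) via R2 from flow(g,f), road(f,c)
round 4: derive flow(i,d) via R2 from flow(i,c), road(c,d)
round 4: derive flow(i,e) via R2 from flow(i,c), road(c,e)
round 5: derive flow(e,d) via R2 from flow(e,c), road(c,d)
round 5: derive flow(e,e) via R2 from flow(e,c), road(c,e)
round 5: derive flow(f,f) via R2 from flow(f,h), road(h,f)

no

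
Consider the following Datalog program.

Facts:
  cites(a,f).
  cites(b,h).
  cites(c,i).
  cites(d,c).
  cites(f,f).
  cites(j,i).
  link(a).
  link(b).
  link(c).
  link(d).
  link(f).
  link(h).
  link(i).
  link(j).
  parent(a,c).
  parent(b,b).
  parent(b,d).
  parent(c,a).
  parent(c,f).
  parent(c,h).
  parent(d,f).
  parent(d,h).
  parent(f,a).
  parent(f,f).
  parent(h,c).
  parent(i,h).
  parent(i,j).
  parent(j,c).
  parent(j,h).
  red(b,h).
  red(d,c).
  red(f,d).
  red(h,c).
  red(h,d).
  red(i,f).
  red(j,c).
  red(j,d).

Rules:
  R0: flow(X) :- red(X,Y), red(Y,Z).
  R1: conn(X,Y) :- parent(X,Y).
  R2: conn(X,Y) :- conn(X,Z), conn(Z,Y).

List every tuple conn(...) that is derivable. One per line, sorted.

conn(a,a)
conn(a,c)
conn(a,f)
conn(a,h)
conn(b,a)
conn(b,b)
conn(b,c)
conn(b,d)
conn(b,f)
conn(b,h)
conn(c,a)
conn(c,c)
conn(c,f)
conn(c,h)
conn(d,a)
conn(d,c)
conn(d,f)
conn(d,h)
conn(f,a)
conn(f,c)
conn(f,f)
conn(f,h)
conn(h,a)
conn(h,c)
conn(h,f)
conn(h,h)
conn(i,a)
conn(i,c)
conn(i,f)
conn(i,h)
conn(i,j)
conn(j,a)
conn(j,c)
conn(j,f)
conn(j,h)

round 1: derive conn(a,c) via R1 from parent(a,c)
round 1: derive conn(b,b) via R1 from parent(b,b)
round 1: derive conn(b,d) via R1 from parent(b,d)
round 1: derive conn(c,a) via R1 from parent(c,a)
round 1: derive conn(c,f) via R1 from parent(c,f)
round 1: derive conn(c,h) via R1 from parent(c,h)
round 1: derive conn(d,f) via R1 from parent(d,f)
round 1: derive conn(d,h) via R1 from parent(d,h)
round 1: derive conn(f,a) via R1 from parent(f,a)
round 1: derive conn(f,f) via R1 from parent(f,f)
round 1: derive conn(h,c) via R1 from parent(h,c)
round 1: derive conn(i,h) via R1 from parent(i,h)
round 1: derive conn(i,j) via R1 from parent(i,j)
round 1: derive conn(j,c) via R1 from parent(j,c)
round 1: derive conn(j,h) via R1 from parent(j,h)
round 2: derive conn(a,a) via R2 from conn(a,c), conn(c,a)
round 2: derive conn(a,f) via R2 from conn(a,c), conn(c,f)
round 2: derive conn(a,h) via R2 from conn(a,c), conn(c,h)
round 2: derive conn(b,f) via R2 from conn(b,d), conn(d,f)
round 2: derive conn(b,h) via R2 from conn(b,d), conn(d,h)
round 2: derive conn(c,c) via R2 from conn(c,a), conn(a,c)
round 2: derive conn(d,a) via R2 from conn(d,f), conn(f,a)
round 2: derive conn(d,c) via R2 from conn(d,h), conn(h,c)
round 2: derive conn(f,c) via R2 from conn(f,a), conn(a,c)
round 2: derive conn(h,a) via R2 from conn(h,c), conn(c,a)
round 2: derive conn(h,f) via R2 from conn(h,c), conn(c,f)
round 2: derive conn(h,h) via R2 from conn(h,c), conn(c,h)
round 2: derive conn(i,c) via R2 from conn(i,h), conn(h,c)
round 2: derive conn(j,a) via R2 from conn(j,c), conn(c,a)
round 2: derive conn(j,f) via R2 from conn(j,c), conn(c,f)
round 3: derive conn(b,a) via R2 from conn(b,d), conn(d,a)
round 3: derive conn(b,c) via R2 from conn(b,d), conn(d,c)
round 3: derive conn(f,h) via R2 from conn(f,a), conn(a,h)
round 3: derive conn(i,a) via R2 from conn(i,c), conn(c,a)
round 3: derive conn(i,f) via R2 from conn(i,c), conn(c,f)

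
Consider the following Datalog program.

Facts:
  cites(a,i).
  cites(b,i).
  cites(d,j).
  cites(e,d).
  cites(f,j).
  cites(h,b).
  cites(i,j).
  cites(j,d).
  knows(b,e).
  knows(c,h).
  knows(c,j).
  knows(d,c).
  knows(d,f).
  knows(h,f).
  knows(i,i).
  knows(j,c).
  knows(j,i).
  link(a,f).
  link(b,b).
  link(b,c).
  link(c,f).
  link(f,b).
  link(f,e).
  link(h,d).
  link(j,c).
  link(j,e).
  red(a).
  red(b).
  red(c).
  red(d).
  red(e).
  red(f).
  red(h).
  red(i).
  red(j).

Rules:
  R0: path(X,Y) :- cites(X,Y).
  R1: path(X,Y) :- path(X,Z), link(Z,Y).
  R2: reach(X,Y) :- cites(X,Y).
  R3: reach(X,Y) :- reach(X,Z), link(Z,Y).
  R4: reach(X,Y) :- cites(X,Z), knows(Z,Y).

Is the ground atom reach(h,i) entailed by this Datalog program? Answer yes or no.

round 1: derive reach(a,i) via R2 from cites(a,i)
round 1: derive reach(b,i) via R2 from cites(b,i)
round 1: derive reach(d,j) via R2 from cites(d,j)
round 1: derive reach(e,d) via R2 from cites(e,d)
round 1: derive reach(f,j) via R2 from cites(f,j)
round 1: derive reach(h,b) via R2 from cites(h,b)
round 1: derive reach(i,j) via R2 from cites(i,j)
round 1: derive reach(j,d) via R2 from cites(j,d)
round 1: derive reach(d,c) via R4 from cites(d,j), knows(j,c)
round 1: derive reach(d,i) via R4 from cites(d,j), knows(j,i)
round 1: derive reach(e,c) via R4 from cites(e,d), knows(d,c)
round 1: derive reach(e,f) via R4 from cites(e,d), knows(d,f)
round 1: derive reach(f,c) via R4 from cites(f,j), knows(j,c)
round 1: derive reach(f,i) via R4 from cites(f,j), knows(j,i)
round 1: derive reach(h,e) via R4 from cites(h,b), knows(b,e)
round 1: derive reach(i,c) via R4 from cites(i,j), knows(j,c)
round 1: derive reach(i,i) via R4 from cites(i,j), knows(j,i)
round 1: derive reach(j,c) via R4 from cites(j,d), knows(d,c)
round 1: derive reach(j,f) via R4 from cites(j,d), knows(d,f)
round 2: derive reach(d,e) via R3 from reach(d,j), link(j,e)
round 2: derive reach(d,f) via R3 from reach(d,c), link(c,f)
round 2: derive reach(e,b) via R3 from reach(e,f), link(f,b)
round 2: derive reach(e,e) via R3 from reach(e,f), link(f,e)
round 2: derive reach(f,e) via R3 from reach(f,j), link(j,e)
round 2: derive reach(f,f) via R3 from reach(f,c), link(c,f)
round 2: derive reach(h,c) via R3 from reach(h,b), link(b,c)
round 2: derive reach(i,e) via R3 from reach(i,j), link(j,e)
round 2: derive reach(i,f) via R3 from reach(i,c), link(c,f)
round 2: derive reach(j,b) via R3 from reach(j,f), link(f,b)
round 2: derive reach(j,e) via R3 from reach(j,f), link(f,e)
round 3: derive reach(d,b) via R3 from reach(d,f), link(f,b)
round 3: derive reach(f,b) via R3 from reach(f,f), link(f,b)
round 3: derive reach(h,f) via R3 from reach(h,c), link(c,f)
round 3: derive reach(i,b) via R3 from reach(i,f), link(f,b)

no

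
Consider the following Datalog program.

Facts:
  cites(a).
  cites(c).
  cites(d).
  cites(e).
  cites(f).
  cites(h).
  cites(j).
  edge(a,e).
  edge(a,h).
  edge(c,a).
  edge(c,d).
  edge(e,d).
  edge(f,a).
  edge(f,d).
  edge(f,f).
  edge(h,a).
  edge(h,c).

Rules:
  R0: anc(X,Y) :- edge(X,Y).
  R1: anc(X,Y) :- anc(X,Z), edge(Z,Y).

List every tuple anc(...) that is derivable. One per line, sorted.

anc(a,a)
anc(a,c)
anc(a,d)
anc(a,e)
anc(a,h)
anc(c,a)
anc(c,c)
anc(c,d)
anc(c,e)
anc(c,h)
anc(e,d)
anc(f,a)
anc(f,c)
anc(f,d)
anc(f,e)
anc(f,f)
anc(f,h)
anc(h,a)
anc(h,c)
anc(h,d)
anc(h,e)
anc(h,h)

round 1: derive anc(a,e) via R0 from edge(a,e)
round 1: derive anc(a,h) via R0 from edge(a,h)
round 1: derive anc(c,a) via R0 from edge(c,a)
round 1: derive anc(c,d) via R0 from edge(c,d)
round 1: derive anc(e,d) via R0 from edge(e,d)
round 1: derive anc(f,a) via R0 from edge(f,a)
round 1: derive anc(f,d) via R0 from edge(f,d)
round 1: derive anc(f,f) via R0 from edge(f,f)
round 1: derive anc(h,a) via R0 from edge(h,a)
round 1: derive anc(h,c) via R0 from edge(h,c)
round 2: derive anc(a,a) via R1 from anc(a,h), edge(h,a)
round 2: derive anc(a,c) via R1 from anc(a,h), edge(h,c)
round 2: derive anc(a,d) via R1 from anc(a,e), edge(e,d)
round 2: derive anc(c,e) via R1 from anc(c,a), edge(a,e)
round 2: derive anc(c,h) via R1 from anc(c,a), edge(a,h)
round 2: derive anc(f,e) via R1 from anc(f,a), edge(a,e)
round 2: derive anc(f,h) via R1 from anc(f,a), edge(a,h)
round 2: derive anc(h,d) via R1 from anc(h,c), edge(c,d)
round 2: derive anc(h,e) via R1 from anc(h,a), edge(a,e)
round 2: derive anc(h,h) via R1 from anc(h,a), edge(a,h)
round 3: derive anc(c,c) via R1 from anc(c,h), edge(h,c)
round 3: derive anc(f,c) via R1 from anc(f,h), edge(h,c)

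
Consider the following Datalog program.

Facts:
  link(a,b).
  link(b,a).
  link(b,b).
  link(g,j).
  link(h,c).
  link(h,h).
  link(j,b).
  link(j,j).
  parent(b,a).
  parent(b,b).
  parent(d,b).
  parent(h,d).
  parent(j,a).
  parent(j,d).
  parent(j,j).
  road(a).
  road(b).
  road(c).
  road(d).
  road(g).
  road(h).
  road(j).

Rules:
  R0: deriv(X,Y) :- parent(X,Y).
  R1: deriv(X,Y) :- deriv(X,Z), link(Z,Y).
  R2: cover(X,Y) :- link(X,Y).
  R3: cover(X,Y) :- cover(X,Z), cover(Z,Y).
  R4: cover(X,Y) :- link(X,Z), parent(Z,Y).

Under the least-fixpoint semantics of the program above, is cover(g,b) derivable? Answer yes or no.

yes

round 1: derive cover(a,b) via R2 from link(a,b)
round 1: derive cover(b,a) via R2 from link(b,a)
round 1: derive cover(b,b) via R2 from link(b,b)
round 1: derive cover(g,j) via R2 from link(g,j)
round 1: derive cover(h,c) via R2 from link(h,c)
round 1: derive cover(h,h) via R2 from link(h,h)
round 1: derive cover(j,b) via R2 from link(j,b)
round 1: derive cover(j,j) via R2 from link(j,j)
round 1: derive cover(a,a) via R4 from link(a,b), parent(b,a)
round 1: derive cover(g,a) via R4 from link(g,j), parent(j,a)
round 1: derive cover(g,d) via R4 from link(g,j), parent(j,d)
round 1: derive cover(h,d) via R4 from link(h,h), parent(h,d)
round 1: derive cover(j,a) via R4 from link(j,b), parent(b,a)
round 1: derive cover(j,d) via R4 from link(j,j), parent(j,d)
round 2: derive cover(g,b) via R3 from cover(g,a), cover(a,b)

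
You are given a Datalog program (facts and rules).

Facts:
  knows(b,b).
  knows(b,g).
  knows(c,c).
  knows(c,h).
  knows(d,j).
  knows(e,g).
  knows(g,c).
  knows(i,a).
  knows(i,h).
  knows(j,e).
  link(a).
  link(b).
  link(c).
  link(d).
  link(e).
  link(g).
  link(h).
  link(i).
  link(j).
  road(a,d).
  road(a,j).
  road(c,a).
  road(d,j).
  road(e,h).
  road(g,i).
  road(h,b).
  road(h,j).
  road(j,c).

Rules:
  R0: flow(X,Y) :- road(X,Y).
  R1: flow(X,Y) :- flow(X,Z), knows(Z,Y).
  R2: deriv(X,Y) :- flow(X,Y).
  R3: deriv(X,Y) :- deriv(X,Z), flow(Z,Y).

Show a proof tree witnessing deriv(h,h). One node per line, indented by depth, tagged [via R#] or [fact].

deriv(h,h)  [via R3]
  deriv(h,j)  [via R2]
    flow(h,j)  [via R0]
      road(h,j)  [fact]
  flow(j,h)  [via R1]
    flow(j,c)  [via R0]
      road(j,c)  [fact]
    knows(c,h)  [fact]

round 1: derive flow(a,d) via R0 from road(a,d)
round 1: derive flow(a,j) via R0 from road(a,j)
round 1: derive flow(c,a) via R0 from road(c,a)
round 1: derive flow(d,j) via R0 from road(d,j)
round 1: derive flow(e,h) via R0 from road(e,h)
round 1: derive flow(g,i) via R0 from road(g,i)
round 1: derive flow(h,b) via R0 from road(h,b)
round 1: derive flow(h,j) via R0 from road(h,j)
round 1: derive flow(j,c) via R0 from road(j,c)
round 2: derive flow(a,e) via R1 from flow(a,j), knows(j,e)
round 2: derive flow(d,e) via R1 from flow(d,j), knows(j,e)
round 2: derive flow(g,a) via R1 from flow(g,i), knows(i,a)
round 2: derive flow(g,h) via R1 from flow(g,i), knows(i,h)
round 2: derive flow(h,e) via R1 from flow(h,j), knows(j,e)
round 2: derive flow(h,g) via R1 from flow(h,b), knows(b,g)
round 2: derive flow(j,h) via R1 from flow(j,c), knows(c,h)
round 2: derive deriv(a,d) via R2 from flow(a,d)
round 2: derive deriv(a,j) via R2 from flow(a,j)
round 2: derive deriv(c,a) via R2 from flow(c,a)
round 2: derive deriv(d,j) via R2 from flow(d,j)
round 2: derive deriv(e,h) via R2 from flow(e,h)
round 2: derive deriv(g,i) via R2 from flow(g,i)
round 2: derive deriv(h,b) via R2 from flow(h,b)
round 2: derive deriv(h,j) via R2 from flow(h,j)
round 2: derive deriv(j,c) via R2 from flow(j,c)
round 3: derive flow(a,g) via R1 from flow(a,e), knows(e,g)
round 3: derive flow(d,g) via R1 from flow(d,e), knows(e,g)
round 3: derive flow(h,c) via R1 from flow(h,g), knows(g,c)
round 3: derive deriv(a,e) via R2 from flow(a,e)
round 3: derive deriv(d,e) via R2 from flow(d,e)
round 3: derive deriv(g,a) via R2 from flow(g,a)
round 3: derive deriv(g,h) via R2 from flow(g,h)
round 3: derive deriv(h,e) via R2 from flow(h,e)
round 3: derive deriv(h,g) via R2 from flow(h,g)
round 3: derive deriv(j,h) via R2 from flow(j,h)
round 3: derive deriv(a,c) via R3 from deriv(a,j), flow(j,c)
round 3: derive deriv(a,h) via R3 from deriv(a,j), flow(j,h)
round 3: derive deriv(c,d) via R3 from deriv(c,a), flow(a,d)
round 3: derive deriv(c,e) via R3 from deriv(c,a), flow(a,e)
round 3: derive deriv(c,j) via R3 from deriv(c,a), flow(a,j)
round 3: derive deriv(d,c) via R3 from deriv(d,j), flow(j,c)
round 3: derive deriv(d,h) via R3 from deriv(d,j), flow(j,h)
round 3: derive deriv(e,b) via R3 from deriv(e,h), flow(h,b)
round 3: derive deriv(e,e) via R3 from deriv(e,h), flow(h,e)
round 3: derive deriv(e,g) via R3 from deriv(e,h), flow(h,g)
round 3: derive deriv(e,j) via R3 from deriv(e,h), flow(h,j)
round 3: derive deriv(h,c) via R3 from deriv(h,j), flow(j,c)
round 3: derive deriv(h,h) via R3 from deriv(h,j), flow(j,h)
round 3: derive deriv(j,a) via R3 from deriv(j,c), flow(c,a)
round 4: derive flow(a,c) via R1 from flow(a,g), knows(g,c)
round 4: derive flow(d,c) via R1 from flow(d,g), knows(g,c)
round 4: derive flow(h,h) via R1 from flow(h,c), knows(c,h)
round 4: derive deriv(a,g) via R2 from flow(a,g)
round 4: derive deriv(d,g) via R2 from flow(d,g)
round 4: derive deriv(a,a) via R3 from deriv(a,c), flow(c,a)
round 4: derive deriv(a,b) via R3 from deriv(a,h), flow(h,b)
round 4: derive deriv(c,c) via R3 from deriv(c,j), flow(j,c)
round 4: derive deriv(c,g) via R3 from deriv(c,a), flow(a,g)
round 4: derive deriv(c,h) via R3 from deriv(c,e), flow(e,h)
round 4: derive deriv(d,a) via R3 from deriv(d,c), flow(c,a)
round 4: derive deriv(d,b) via R3 from deriv(d,h), flow(h,b)
round 4: derive deriv(e,a) via R3 from deriv(e,g), flow(g,a)
round 4: derive deriv(e,c) via R3 from deriv(e,h), flow(h,c)
round 4: derive deriv(e,i) via R3 from deriv(e,g), flow(g,i)
round 4: derive deriv(g,b) via R3 from deriv(g,h), flow(h,b)
round 4: derive deriv(g,c) via R3 from deriv(g,h), flow(h,c)
round 4: derive deriv(g,d) via R3 from deriv(g,a), flow(a,d)
round 4: derive deriv(g,e) via R3 from deriv(g,a), flow(a,e)
round 4: derive deriv(g,g) via R3 from deriv(g,a), flow(a,g)
round 4: derive deriv(g,j) via R3 from deriv(g,a), flow(a,j)
round 4: derive deriv(h,a) via R3 from deriv(h,c), flow(c,a)
round 4: derive deriv(h,i) via R3 from deriv(h,g), flow(g,i)
round 4: derive deriv(j,b) via R3 from deriv(j,h), flow(h,b)
round 4: derive deriv(j,d) via R3 from deriv(j,a), flow(a,d)
round 4: derive deriv(j,e) via R3 from deriv(j,a), flow(a,e)
round 4: derive deriv(j,g) via R3 from deriv(j,a), flow(a,g)
round 4: derive deriv(j,j) via R3 from deriv(j,a), flow(a,j)
round 5: derive flow(a,h) via R1 from flow(a,c), knows(c,h)
round 5: derive flow(d,h) via R1 from flow(d,c), knows(c,h)
round 5: derive deriv(a,i) via R3 from deriv(a,g), flow(g,i)
round 5: derive deriv(c,b) via R3 from deriv(c,h), flow(h,b)
round 5: derive deriv(c,i) via R3 from deriv(c,g), flow(g,i)
round 5: derive deriv(d,d) via R3 from deriv(d,a), flow(a,d)
round 5: derive deriv(d,i) via R3 from deriv(d,g), flow(g,i)
round 5: derive deriv(e,d) via R3 from deriv(e,a), flow(a,d)
round 5: derive deriv(h,d) via R3 from deriv(h,a), flow(a,d)
round 5: derive deriv(j,i) via R3 from deriv(j,g), flow(g,i)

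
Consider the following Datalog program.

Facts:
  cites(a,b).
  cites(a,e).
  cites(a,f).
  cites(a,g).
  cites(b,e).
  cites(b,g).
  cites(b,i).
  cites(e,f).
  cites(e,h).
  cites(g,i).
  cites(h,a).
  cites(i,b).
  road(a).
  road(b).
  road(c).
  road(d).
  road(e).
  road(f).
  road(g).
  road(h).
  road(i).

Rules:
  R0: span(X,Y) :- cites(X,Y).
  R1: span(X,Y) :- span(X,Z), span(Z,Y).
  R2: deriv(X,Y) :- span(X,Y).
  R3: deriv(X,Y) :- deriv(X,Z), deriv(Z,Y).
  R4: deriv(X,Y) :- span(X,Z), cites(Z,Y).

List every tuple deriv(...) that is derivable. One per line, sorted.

round 1: derive span(a,b) via R0 from cites(a,b)
round 1: derive span(a,e) via R0 from cites(a,e)
round 1: derive span(a,f) via R0 from cites(a,f)
round 1: derive span(a,g) via R0 from cites(a,g)
round 1: derive span(b,e) via R0 from cites(b,e)
round 1: derive span(b,g) via R0 from cites(b,g)
round 1: derive span(b,i) via R0 from cites(b,i)
round 1: derive span(e,f) via R0 from cites(e,f)
round 1: derive span(e,h) via R0 from cites(e,h)
round 1: derive span(g,i) via R0 from cites(g,i)
round 1: derive span(h,a) via R0 from cites(h,a)
round 1: derive span(i,b) via R0 from cites(i,b)
round 2: derive span(a,h) via R1 from span(a,e), span(e,h)
round 2: derive span(a,i) via R1 from span(a,b), span(b,i)
round 2: derive span(b,b) via R1 from span(b,i), span(i,b)
round 2: derive span(b,f) via R1 from span(b,e), span(e,f)
round 2: derive span(b,h) via R1 from span(b,e), span(e,h)
round 2: derive span(e,a) via R1 from span(e,h), span(h,a)
round 2: derive span(g,b) via R1 from span(g,i), span(i,b)
round 2: derive span(h,b) via R1 from span(h,a), span(a,b)
round 2: derive span(h,e) via R1 from span(h,a), span(a,e)
round 2: derive span(h,f) via R1 from span(h,a), span(a,f)
round 2: derive span(h,g) via R1 from span(h,a), span(a,g)
round 2: derive span(i,e) via R1 from span(i,b), span(b,e)
round 2: derive span(i,g) via R1 from span(i,b), span(b,g)
round 2: derive span(i,i) via R1 from span(i,b), span(b,i)
round 2: derive deriv(a,b) via R2 from span(a,b)
round 2: derive deriv(a,e) via R2 from span(a,e)
round 2: derive deriv(a,f) via R2 from span(a,f)
round 2: derive deriv(a,g) via R2 from span(a,g)
round 2: derive deriv(b,e) via R2 from span(b,e)
round 2: derive deriv(b,g) via R2 from span(b,g)
round 2: derive deriv(b,i) via R2 from span(b,i)
round 2: derive deriv(e,f) via R2 from span(e,f)
round 2: derive deriv(e,h) via R2 from span(e,h)
round 2: derive deriv(g,i) via R2 from span(g,i)
round 2: derive deriv(h,a) via R2 from span(h,a)
round 2: derive deriv(i,b) via R2 from span(i,b)
round 2: derive deriv(a,h) via R4 from span(a,e), cites(e,h)
round 2: derive deriv(a,i) via R4 from span(a,b), cites(b,i)
round 2: derive deriv(b,b) via R4 from span(b,i), cites(i,b)
round 2: derive deriv(b,f) via R4 from span(b,e), cites(e,f)
round 2: derive deriv(b,h) via R4 from span(b,e), cites(e,h)
round 2: derive deriv(e,a) via R4 from span(e,h), cites(h,a)
round 2: derive deriv(g,b) via R4 from span(g,i), cites(i,b)
round 2: derive deriv(h,b) via R4 from span(h,a), cites(a,b)
round 2: derive deriv(h,e) via R4 from span(h,a), cites(a,e)
round 2: derive deriv(h,f) via R4 from span(h,a), cites(a,f)
round 2: derive deriv(h,g) via R4 from span(h,a), cites(a,g)
round 2: derive deriv(i,e) via R4 from span(i,b), cites(b,e)
round 2: derive deriv(i,g) via R4 from span(i,b), cites(b,g)
round 2: derive deriv(i,i) via R4 from span(i,b), cites(b,i)
round 3: derive span(a,a) via R1 from span(a,e), span(e,a)
round 3: derive span(b,a) via R1 from span(b,e), span(e,a)
round 3: derive span(e,b) via R1 from span(e,a), span(a,b)
round 3: derive span(e,e) via R1 from span(e,a), span(a,e)
round 3: derive span(e,g) via R1 from span(e,a), span(a,g)
round 3: derive span(e,i) via R1 from span(e,a), span(a,i)
round 3: derive span(g,e) via R1 from span(g,b), span(b,e)
round 3: derive span(g,f) via R1 from span(g,b), span(b,f)
round 3: derive span(g,g) via R1 from span(g,b), span(b,g)
round 3: derive span(g,h) via R1 from span(g,b), span(b,h)
round 3: derive span(h,h) via R1 from span(h,a), span(a,h)
round 3: derive span(h,i) via R1 from span(h,a), span(a,i)
round 3: derive span(i,a) via R1 from span(i,e), span(e,a)
round 3: derive span(i,f) via R1 from span(i,b), span(b,f)
round 3: derive span(i,h) via R1 from span(i,b), span(b,h)
round 3: derive deriv(a,a) via R3 from deriv(a,e), deriv(e,a)
round 3: derive deriv(b,a) via R3 from deriv(b,e), deriv(e,a)
round 3: derive deriv(e,b) via R3 from deriv(e,a), deriv(a,b)
round 3: derive deriv(e,e) via R3 from deriv(e,a), deriv(a,e)
round 3: derive deriv(e,g) via R3 from deriv(e,a), deriv(a,g)
round 3: derive deriv(e,i) via R3 from deriv(e,a), deriv(a,i)
round 3: derive deriv(g,e) via R3 from deriv(g,b), deriv(b,e)
round 3: derive deriv(g,f) via R3 from deriv(g,b), deriv(b,f)
round 3: derive deriv(g,g) via R3 from deriv(g,b), deriv(b,g)
round 3: derive deriv(g,h) via R3 from deriv(g,b), deriv(b,h)
round 3: derive deriv(h,h) via R3 from deriv(h,a), deriv(a,h)
round 3: derive deriv(h,i) via R3 from deriv(h,a), deriv(a,i)
round 3: derive deriv(i,a) via R3 from deriv(i,e), deriv(e,a)
round 3: derive deriv(i,f) via R3 from deriv(i,b), deriv(b,f)
round 3: derive deriv(i,h) via R3 from deriv(i,b), deriv(b,h)
round 4: derive span(g,a) via R1 from span(g,b), span(b,a)
round 4: derive deriv(g,a) via R3 from deriv(g,b), deriv(b,a)

deriv(a,a)
deriv(a,b)
deriv(a,e)
deriv(a,f)
deriv(a,g)
deriv(a,h)
deriv(a,i)
deriv(b,a)
deriv(b,b)
deriv(b,e)
deriv(b,f)
deriv(b,g)
deriv(b,h)
deriv(b,i)
deriv(e,a)
deriv(e,b)
deriv(e,e)
deriv(e,f)
deriv(e,g)
deriv(e,h)
deriv(e,i)
deriv(g,a)
deriv(g,b)
deriv(g,e)
deriv(g,f)
deriv(g,g)
deriv(g,h)
deriv(g,i)
deriv(h,a)
deriv(h,b)
deriv(h,e)
deriv(h,f)
deriv(h,g)
deriv(h,h)
deriv(h,i)
deriv(i,a)
deriv(i,b)
deriv(i,e)
deriv(i,f)
deriv(i,g)
deriv(i,h)
deriv(i,i)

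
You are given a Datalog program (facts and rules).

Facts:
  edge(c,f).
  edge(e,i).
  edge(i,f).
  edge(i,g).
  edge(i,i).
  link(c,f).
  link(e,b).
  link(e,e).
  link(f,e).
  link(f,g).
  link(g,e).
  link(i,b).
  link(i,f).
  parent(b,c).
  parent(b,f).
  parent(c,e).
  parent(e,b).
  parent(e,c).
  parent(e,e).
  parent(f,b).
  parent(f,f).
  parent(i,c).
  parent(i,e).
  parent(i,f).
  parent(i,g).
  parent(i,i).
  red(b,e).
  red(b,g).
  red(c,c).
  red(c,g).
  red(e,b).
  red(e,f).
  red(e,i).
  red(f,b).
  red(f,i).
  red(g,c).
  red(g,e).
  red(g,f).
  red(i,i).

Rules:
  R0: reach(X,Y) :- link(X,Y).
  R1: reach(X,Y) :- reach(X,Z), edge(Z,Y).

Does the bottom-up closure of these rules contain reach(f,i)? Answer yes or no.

round 1: derive reach(c,f) via R0 from link(c,f)
round 1: derive reach(e,b) via R0 from link(e,b)
round 1: derive reach(e,e) via R0 from link(e,e)
round 1: derive reach(f,e) via R0 from link(f,e)
round 1: derive reach(f,g) via R0 from link(f,g)
round 1: derive reach(g,e) via R0 from link(g,e)
round 1: derive reach(i,b) via R0 from link(i,b)
round 1: derive reach(i,f) via R0 from link(i,f)
round 2: derive reach(e,i) via R1 from reach(e,e), edge(e,i)
round 2: derive reach(f,i) via R1 from reach(f,e), edge(e,i)
round 2: derive reach(g,i) via R1 from reach(g,e), edge(e,i)
round 3: derive reach(e,f) via R1 from reach(e,i), edge(i,f)
round 3: derive reach(e,g) via R1 from reach(e,i), edge(i,g)
round 3: derive reach(f,f) via R1 from reach(f,i), edge(i,f)
round 3: derive reach(g,f) via R1 from reach(g,i), edge(i,f)
round 3: derive reach(g,g) via R1 from reach(g,i), edge(i,g)

yes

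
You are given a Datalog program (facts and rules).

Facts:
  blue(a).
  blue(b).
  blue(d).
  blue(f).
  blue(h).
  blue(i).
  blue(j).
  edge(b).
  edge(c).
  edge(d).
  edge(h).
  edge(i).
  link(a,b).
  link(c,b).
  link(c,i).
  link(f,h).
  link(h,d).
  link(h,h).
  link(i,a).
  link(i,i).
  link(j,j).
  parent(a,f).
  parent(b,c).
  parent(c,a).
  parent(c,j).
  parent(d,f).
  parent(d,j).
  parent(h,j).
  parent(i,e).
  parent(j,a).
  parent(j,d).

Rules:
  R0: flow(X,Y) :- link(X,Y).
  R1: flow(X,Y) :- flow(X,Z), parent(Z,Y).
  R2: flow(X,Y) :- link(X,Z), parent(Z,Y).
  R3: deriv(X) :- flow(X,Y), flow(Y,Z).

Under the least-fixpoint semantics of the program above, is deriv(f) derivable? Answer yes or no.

yes

round 1: derive flow(a,b) via R0 from link(a,b)
round 1: derive flow(c,b) via R0 from link(c,b)
round 1: derive flow(c,i) via R0 from link(c,i)
round 1: derive flow(f,h) via R0 from link(f,h)
round 1: derive flow(h,d) via R0 from link(h,d)
round 1: derive flow(h,h) via R0 from link(h,h)
round 1: derive flow(i,a) via R0 from link(i,a)
round 1: derive flow(i,i) via R0 from link(i,i)
round 1: derive flow(j,j) via R0 from link(j,j)
round 1: derive flow(a,c) via R2 from link(a,b), parent(b,c)
round 1: derive flow(c,c) via R2 from link(c,b), parent(b,c)
round 1: derive flow(c,e) via R2 from link(c,i), parent(i,e)
round 1: derive flow(f,j) via R2 from link(f,h), parent(h,j)
round 1: derive flow(h,f) via R2 from link(h,d), parent(d,f)
round 1: derive flow(h,j) via R2 from link(h,d), parent(d,j)
round 1: derive flow(i,e) via R2 from link(i,i), parent(i,e)
round 1: derive flow(i,f) via R2 from link(i,a), parent(a,f)
round 1: derive flow(j,a) via R2 from link(j,j), parent(j,a)
round 1: derive flow(j,d) via R2 from link(j,j), parent(j,d)
round 2: derive flow(a,a) via R1 from flow(a,c), parent(c,a)
round 2: derive flow(a,j) via R1 from flow(a,c), parent(c,j)
round 2: derive flow(c,a) via R1 from flow(c,c), parent(c,a)
round 2: derive flow(c,j) via R1 from flow(c,c), parent(c,j)
round 2: derive flow(f,a) via R1 from flow(f,j), parent(j,a)
round 2: derive flow(f,d) via R1 from flow(f,j), parent(j,d)
round 2: derive flow(h,a) via R1 from flow(h,j), parent(j,a)
round 2: derive flow(j,f) via R1 from flow(j,a), parent(a,f)
round 2: derive deriv(a) via R3 from flow(a,c), flow(c,b)
round 2: derive deriv(c) via R3 from flow(c,c), flow(c,b)
round 2: derive deriv(f) via R3 from flow(f,h), flow(h,d)
round 2: derive deriv(h) via R3 from flow(h,f), flow(f,h)
round 2: derive deriv(i) via R3 from flow(i,a), flow(a,b)
round 2: derive deriv(j) via R3 from flow(j,a), flow(a,b)
round 3: derive flow(a,d) via R1 from flow(a,j), parent(j,d)
round 3: derive flow(a,f) via R1 from flow(a,a), parent(a,f)
round 3: derive flow(c,d) via R1 from flow(c,j), parent(j,d)
round 3: derive flow(c,f) via R1 from flow(c,a), parent(a,f)
round 3: derive flow(f,f) via R1 from flow(f,a), parent(a,f)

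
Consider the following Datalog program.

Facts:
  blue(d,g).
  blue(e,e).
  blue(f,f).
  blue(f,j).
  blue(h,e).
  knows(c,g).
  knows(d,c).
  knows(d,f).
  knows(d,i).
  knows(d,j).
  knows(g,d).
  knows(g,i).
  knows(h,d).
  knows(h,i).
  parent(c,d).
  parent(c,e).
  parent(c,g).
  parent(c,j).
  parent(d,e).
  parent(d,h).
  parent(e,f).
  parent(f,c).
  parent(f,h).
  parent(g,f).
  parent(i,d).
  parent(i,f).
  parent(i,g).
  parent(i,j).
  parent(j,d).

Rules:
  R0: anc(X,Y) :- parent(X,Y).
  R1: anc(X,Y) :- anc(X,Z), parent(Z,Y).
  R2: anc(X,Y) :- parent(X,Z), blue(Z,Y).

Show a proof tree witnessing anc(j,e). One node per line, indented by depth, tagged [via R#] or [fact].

anc(j,e)  [via R1]
  anc(j,d)  [via R0]
    parent(j,d)  [fact]
  parent(d,e)  [fact]

round 1: derive anc(c,d) via R0 from parent(c,d)
round 1: derive anc(c,e) via R0 from parent(c,e)
round 1: derive anc(c,g) via R0 from parent(c,g)
round 1: derive anc(c,j) via R0 from parent(c,j)
round 1: derive anc(d,e) via R0 from parent(d,e)
round 1: derive anc(d,h) via R0 from parent(d,h)
round 1: derive anc(e,f) via R0 from parent(e,f)
round 1: derive anc(f,c) via R0 from parent(f,c)
round 1: derive anc(f,h) via R0 from parent(f,h)
round 1: derive anc(g,f) via R0 from parent(g,f)
round 1: derive anc(i,d) via R0 from parent(i,d)
round 1: derive anc(i,f) via R0 from parent(i,f)
round 1: derive anc(i,g) via R0 from parent(i,g)
round 1: derive anc(i,j) via R0 from parent(i,j)
round 1: derive anc(j,d) via R0 from parent(j,d)
round 1: derive anc(e,j) via R2 from parent(e,f), blue(f,j)
round 1: derive anc(f,e) via R2 from parent(f,h), blue(h,e)
round 1: derive anc(g,j) via R2 from parent(g,f), blue(f,j)
round 1: derive anc(j,g) via R2 from parent(j,d), blue(d,g)
round 2: derive anc(c,f) via R1 from anc(c,e), parent(e,f)
round 2: derive anc(c,h) via R1 from anc(c,d), parent(d,h)
round 2: derive anc(d,f) via R1 from anc(d,e), parent(e,f)
round 2: derive anc(e,c) via R1 from anc(e,f), parent(f,c)
round 2: derive anc(e,d) via R1 from anc(e,j), parent(j,d)
round 2: derive anc(e,h) via R1 from anc(e,f), parent(f,h)
round 2: derive anc(f,d) via R1 from anc(f,c), parent(c,d)
round 2: derive anc(f,f) via R1 from anc(f,e), parent(e,f)
round 2: derive anc(f,g) via R1 from anc(f,c), parent(c,g)
round 2: derive anc(f,j) via R1 from anc(f,c), parent(c,j)
round 2: derive anc(g,c) via R1 from anc(g,f), parent(f,c)
round 2: derive anc(g,d) via R1 from anc(g,j), parent(j,d)
round 2: derive anc(g,h) via R1 from anc(g,f), parent(f,h)
round 2: derive anc(i,c) via R1 from anc(i,f), parent(f,c)
round 2: derive anc(i,e) via R1 from anc(i,d), parent(d,e)
round 2: derive anc(i,h) via R1 from anc(i,d), parent(d,h)
round 2: derive anc(j,e) via R1 from anc(j,d), parent(d,e)
round 2: derive anc(j,f) via R1 from anc(j,g), parent(g,f)
round 2: derive anc(j,h) via R1 from anc(j,d), parent(d,h)
round 3: derive anc(c,c) via R1 from anc(c,f), parent(f,c)
round 3: derive anc(d,c) via R1 from anc(d,f), parent(f,c)
round 3: derive anc(e,e) via R1 from anc(e,c), parent(c,e)
round 3: derive anc(e,g) via R1 from anc(e,c), parent(c,g)
round 3: derive anc(g,e) via R1 from anc(g,c), parent(c,e)
round 3: derive anc(g,g) via R1 from anc(g,c), parent(c,g)
round 3: derive anc(j,c) via R1 from anc(j,f), parent(f,c)
round 4: derive anc(d,d) via R1 from anc(d,c), parent(c,d)
round 4: derive anc(d,g) via R1 from anc(d,c), parent(c,g)
round 4: derive anc(d,j) via R1 from anc(d,c), parent(c,j)
round 4: derive anc(j,j) via R1 from anc(j,c), parent(c,j)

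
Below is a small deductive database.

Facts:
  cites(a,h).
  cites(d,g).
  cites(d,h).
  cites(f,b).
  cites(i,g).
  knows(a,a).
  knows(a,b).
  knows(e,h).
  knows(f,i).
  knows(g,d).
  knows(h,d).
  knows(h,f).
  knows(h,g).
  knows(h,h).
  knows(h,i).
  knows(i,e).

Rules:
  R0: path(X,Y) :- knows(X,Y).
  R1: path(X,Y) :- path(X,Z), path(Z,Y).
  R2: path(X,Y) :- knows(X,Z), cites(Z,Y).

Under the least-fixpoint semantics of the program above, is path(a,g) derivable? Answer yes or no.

yes

round 1: derive path(a,a) via R0 from knows(a,a)
round 1: derive path(a,b) via R0 from knows(a,b)
round 1: derive path(e,h) via R0 from knows(e,h)
round 1: derive path(f,i) via R0 from knows(f,i)
round 1: derive path(g,d) via R0 from knows(g,d)
round 1: derive path(h,d) via R0 from knows(h,d)
round 1: derive path(h,f) via R0 from knows(h,f)
round 1: derive path(h,g) via R0 from knows(h,g)
round 1: derive path(h,h) via R0 from knows(h,h)
round 1: derive path(h,i) via R0 from knows(h,i)
round 1: derive path(i,e) via R0 from knows(i,e)
round 1: derive path(a,h) via R2 from knows(a,a), cites(a,h)
round 1: derive path(f,g) via R2 from knows(f,i), cites(i,g)
round 1: derive path(g,g) via R2 from knows(g,d), cites(d,g)
round 1: derive path(g,h) via R2 from knows(g,d), cites(d,h)
round 1: derive path(h,b) via R2 from knows(h,f), cites(f,b)
round 2: derive path(a,d) via R1 from path(a,h), path(h,d)
round 2: derive path(a,f) via R1 from path(a,h), path(h,f)
round 2: derive path(a,g) via R1 from path(a,h), path(h,g)
round 2: derive path(a,i) via R1 from path(a,h), path(h,i)
round 2: derive path(e,b) via R1 from path(e,h), path(h,b)
round 2: derive path(e,d) via R1 from path(e,h), path(h,d)
round 2: derive path(e,f) via R1 from path(e,h), path(h,f)
round 2: derive path(e,g) via R1 from path(e,h), path(h,g)
round 2: derive path(e,i) via R1 from path(e,h), path(h,i)
round 2: derive path(f,d) via R1 from path(f,g), path(g,d)
round 2: derive path(f,e) via R1 from path(f,i), path(i,e)
round 2: derive path(f,h) via R1 from path(f,g), path(g,h)
round 2: derive path(g,b) via R1 from path(g,h), path(h,b)
round 2: derive path(g,f) via R1 from path(g,h), path(h,f)
round 2: derive path(g,i) via R1 from path(g,h), path(h,i)
round 2: derive path(h,e) via R1 from path(h,i), path(i,e)
round 2: derive path(i,h) via R1 from path(i,e), path(e,h)
round 3: derive path(a,e) via R1 from path(a,f), path(f,e)
round 3: derive path(e,e) via R1 from path(e,f), path(f,e)
round 3: derive path(f,b) via R1 from path(f,e), path(e,b)
round 3: derive path(f,f) via R1 from path(f,e), path(e,f)
round 3: derive path(g,e) via R1 from path(g,f), path(f,e)
round 3: derive path(i,b) via R1 from path(i,e), path(e,b)
round 3: derive path(i,d) via R1 from path(i,e), path(e,d)
round 3: derive path(i,f) via R1 from path(i,e), path(e,f)
round 3: derive path(i,g) via R1 from path(i,e), path(e,g)
round 3: derive path(i,i) via R1 from path(i,e), path(e,i)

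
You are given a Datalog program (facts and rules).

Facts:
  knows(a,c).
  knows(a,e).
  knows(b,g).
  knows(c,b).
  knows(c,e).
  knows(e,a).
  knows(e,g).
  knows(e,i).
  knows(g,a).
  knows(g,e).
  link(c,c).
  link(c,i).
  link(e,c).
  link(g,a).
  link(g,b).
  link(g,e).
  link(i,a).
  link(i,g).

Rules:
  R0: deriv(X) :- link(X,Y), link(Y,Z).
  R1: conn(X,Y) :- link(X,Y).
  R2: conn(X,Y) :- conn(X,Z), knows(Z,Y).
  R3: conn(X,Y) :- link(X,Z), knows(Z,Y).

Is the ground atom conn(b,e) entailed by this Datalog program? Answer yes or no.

no

round 1: derive conn(c,c) via R1 from link(c,c)
round 1: derive conn(c,i) via R1 from link(c,i)
round 1: derive conn(e,c) via R1 from link(e,c)
round 1: derive conn(g,a) via R1 from link(g,a)
round 1: derive conn(g,b) via R1 from link(g,b)
round 1: derive conn(g,e) via R1 from link(g,e)
round 1: derive conn(i,a) via R1 from link(i,a)
round 1: derive conn(i,g) via R1 from link(i,g)
round 1: derive conn(c,b) via R3 from link(c,c), knows(c,b)
round 1: derive conn(c,e) via R3 from link(c,c), knows(c,e)
round 1: derive conn(e,b) via R3 from link(e,c), knows(c,b)
round 1: derive conn(e,e) via R3 from link(e,c), knows(c,e)
round 1: derive conn(g,c) via R3 from link(g,a), knows(a,c)
round 1: derive conn(g,g) via R3 from link(g,b), knows(b,g)
round 1: derive conn(g,i) via R3 from link(g,e), knows(e,i)
round 1: derive conn(i,c) via R3 from link(i,a), knows(a,c)
round 1: derive conn(i,e) via R3 from link(i,a), knows(a,e)
round 2: derive conn(c,a) via R2 from conn(c,e), knows(e,a)
round 2: derive conn(c,g) via R2 from conn(c,b), knows(b,g)
round 2: derive conn(e,a) via R2 from conn(e,e), knows(e,a)
round 2: derive conn(e,g) via R2 from conn(e,b), knows(b,g)
round 2: derive conn(e,i) via R2 from conn(e,e), knows(e,i)
round 2: derive conn(i,b) via R2 from conn(i,c), knows(c,b)
round 2: derive conn(i,i) via R2 from conn(i,e), knows(e,i)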